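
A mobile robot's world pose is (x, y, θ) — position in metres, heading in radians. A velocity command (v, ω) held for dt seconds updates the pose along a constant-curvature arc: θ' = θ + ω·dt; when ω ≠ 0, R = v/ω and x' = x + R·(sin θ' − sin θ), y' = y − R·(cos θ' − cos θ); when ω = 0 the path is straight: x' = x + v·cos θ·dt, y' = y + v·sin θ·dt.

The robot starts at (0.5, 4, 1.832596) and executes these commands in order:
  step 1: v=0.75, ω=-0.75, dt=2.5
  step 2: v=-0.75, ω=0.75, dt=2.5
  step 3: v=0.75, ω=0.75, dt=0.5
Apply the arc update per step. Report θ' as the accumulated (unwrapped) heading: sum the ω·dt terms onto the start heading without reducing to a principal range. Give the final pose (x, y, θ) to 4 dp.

step 1: θ'=-0.0424 (R=-1.0000) → pose (1.5083, 5.2579, -0.0424)
step 2: θ'=1.8326 (R=-1.0000) → pose (0.5000, 4.0000, 1.8326)
step 3: θ'=2.2076 (R=1.0000) → pose (0.3381, 4.3358, 2.2076)

(0.3381, 4.3358, 2.2076)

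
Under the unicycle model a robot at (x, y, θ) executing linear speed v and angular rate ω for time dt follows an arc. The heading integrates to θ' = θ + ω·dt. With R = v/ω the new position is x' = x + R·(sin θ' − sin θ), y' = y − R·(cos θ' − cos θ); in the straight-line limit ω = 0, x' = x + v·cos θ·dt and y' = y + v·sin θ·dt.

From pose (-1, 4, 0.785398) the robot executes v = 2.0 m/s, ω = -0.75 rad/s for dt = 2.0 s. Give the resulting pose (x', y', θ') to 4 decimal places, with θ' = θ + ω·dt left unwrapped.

(2.6331, 4.1287, -0.7146)

θ' = 0.7854 + -0.75·2.0 = -0.7146
R = v/ω = 2.0/-0.75 = -2.6667
x' = -1 + -2.6667·(sin -0.7146 − sin 0.7854) = 2.6331
y' = 4 − -2.6667·(cos -0.7146 − cos 0.7854) = 4.1287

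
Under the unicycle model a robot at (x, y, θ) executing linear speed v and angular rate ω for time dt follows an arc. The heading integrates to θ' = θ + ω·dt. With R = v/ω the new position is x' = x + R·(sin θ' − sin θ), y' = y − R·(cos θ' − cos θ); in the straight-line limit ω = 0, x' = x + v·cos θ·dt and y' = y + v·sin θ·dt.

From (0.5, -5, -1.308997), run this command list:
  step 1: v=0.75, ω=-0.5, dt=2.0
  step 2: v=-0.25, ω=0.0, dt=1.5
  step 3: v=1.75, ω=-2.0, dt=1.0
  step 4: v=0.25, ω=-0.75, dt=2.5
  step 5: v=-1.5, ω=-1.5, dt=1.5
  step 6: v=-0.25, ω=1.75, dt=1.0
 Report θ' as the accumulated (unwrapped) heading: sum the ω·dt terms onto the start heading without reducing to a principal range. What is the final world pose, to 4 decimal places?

(-1.7647, -3.6594, -6.6840)

step 1: θ'=-2.3090 (R=-1.5000) → pose (0.1606, -6.3977, -2.3090)
step 2: θ'=-2.3090 (straight) → pose (0.4130, -6.1203, -2.3090)
step 3: θ'=-4.3090 (R=-0.8750) → pose (-1.0390, -5.8749, -4.3090)
step 4: θ'=-6.1840 (R=-0.3333) → pose (-0.7654, -5.4124, -6.1840)
step 5: θ'=-8.4340 (R=1.0000) → pose (-1.7009, -3.8693, -8.4340)
step 6: θ'=-6.6840 (R=-0.1429) → pose (-1.7647, -3.6594, -6.6840)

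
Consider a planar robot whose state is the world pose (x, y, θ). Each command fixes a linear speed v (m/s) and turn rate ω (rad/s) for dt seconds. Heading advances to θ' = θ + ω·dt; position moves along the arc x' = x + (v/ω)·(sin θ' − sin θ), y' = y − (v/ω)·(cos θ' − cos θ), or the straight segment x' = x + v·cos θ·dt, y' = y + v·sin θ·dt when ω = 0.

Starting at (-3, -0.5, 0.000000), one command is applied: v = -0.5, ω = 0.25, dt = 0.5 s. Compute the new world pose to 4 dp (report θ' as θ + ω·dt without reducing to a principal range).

θ' = 0.0000 + 0.25·0.5 = 0.1250
R = v/ω = -0.5/0.25 = -2.0000
x' = -3 + -2.0000·(sin 0.1250 − sin 0.0000) = -3.2493
y' = -0.5 − -2.0000·(cos 0.1250 − cos 0.0000) = -0.5156

(-3.2493, -0.5156, 0.1250)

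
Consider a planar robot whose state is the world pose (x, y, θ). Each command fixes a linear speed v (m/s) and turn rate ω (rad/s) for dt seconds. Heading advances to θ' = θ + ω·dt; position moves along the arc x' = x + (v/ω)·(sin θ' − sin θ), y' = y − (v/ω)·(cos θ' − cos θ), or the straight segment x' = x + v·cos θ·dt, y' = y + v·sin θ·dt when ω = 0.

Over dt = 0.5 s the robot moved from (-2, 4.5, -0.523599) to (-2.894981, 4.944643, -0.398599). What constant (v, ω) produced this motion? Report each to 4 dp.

v = -2.0000, ω = 0.2500

Δθ = -0.398599 − -0.523599 = 0.125000
ω = Δθ/dt = 0.125000/0.5 = 0.2500
R = Δx/(sin θ' − sin θ) = -8.0000
v = R·ω = -8.0000·0.2500 = -2.0000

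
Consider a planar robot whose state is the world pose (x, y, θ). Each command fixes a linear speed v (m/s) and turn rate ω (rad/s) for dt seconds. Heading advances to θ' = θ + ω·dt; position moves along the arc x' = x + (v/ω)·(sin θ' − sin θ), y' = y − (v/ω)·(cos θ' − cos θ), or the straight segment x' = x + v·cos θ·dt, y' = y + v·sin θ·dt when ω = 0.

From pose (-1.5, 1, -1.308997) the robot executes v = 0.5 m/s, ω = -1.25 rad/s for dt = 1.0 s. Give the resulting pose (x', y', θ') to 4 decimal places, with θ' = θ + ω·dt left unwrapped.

(-1.6663, 0.5625, -2.5590)

θ' = -1.3090 + -1.25·1.0 = -2.5590
R = v/ω = 0.5/-1.25 = -0.4000
x' = -1.5 + -0.4000·(sin -2.5590 − sin -1.3090) = -1.6663
y' = 1 − -0.4000·(cos -2.5590 − cos -1.3090) = 0.5625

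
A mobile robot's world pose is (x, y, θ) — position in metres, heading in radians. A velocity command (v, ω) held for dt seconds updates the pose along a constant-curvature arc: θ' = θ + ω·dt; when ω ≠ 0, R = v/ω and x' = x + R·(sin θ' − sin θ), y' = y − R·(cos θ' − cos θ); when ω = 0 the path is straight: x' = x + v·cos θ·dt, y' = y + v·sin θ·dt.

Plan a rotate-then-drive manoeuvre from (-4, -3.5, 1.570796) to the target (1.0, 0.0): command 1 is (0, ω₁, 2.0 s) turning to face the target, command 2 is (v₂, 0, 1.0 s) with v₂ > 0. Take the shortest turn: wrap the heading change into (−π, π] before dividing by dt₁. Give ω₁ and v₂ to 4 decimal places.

ω₁ = -0.4800, v₂ = 6.1033

heading to target = atan2(0−-3.5, 1−-4) = 0.6107
Δθ = wrap(0.6107 − 1.5708) = -0.9601; ω₁ = Δθ/dt₁ = -0.4800
distance = √((1−-4)² + (0−-3.5)²) = 6.1033; v₂ = distance/dt₂ = 6.1033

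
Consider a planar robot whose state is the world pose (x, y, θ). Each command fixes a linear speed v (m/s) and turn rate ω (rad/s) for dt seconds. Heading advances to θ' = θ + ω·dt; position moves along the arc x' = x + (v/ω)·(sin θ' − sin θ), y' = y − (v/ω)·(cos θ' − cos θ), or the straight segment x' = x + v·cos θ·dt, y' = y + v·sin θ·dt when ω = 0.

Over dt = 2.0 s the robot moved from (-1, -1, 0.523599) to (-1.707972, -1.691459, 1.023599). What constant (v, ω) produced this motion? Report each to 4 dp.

v = -0.5000, ω = 0.2500

Δθ = 1.023599 − 0.523599 = 0.500000
ω = Δθ/dt = 0.500000/2.0 = 0.2500
R = Δx/(sin θ' − sin θ) = -2.0000
v = R·ω = -2.0000·0.2500 = -0.5000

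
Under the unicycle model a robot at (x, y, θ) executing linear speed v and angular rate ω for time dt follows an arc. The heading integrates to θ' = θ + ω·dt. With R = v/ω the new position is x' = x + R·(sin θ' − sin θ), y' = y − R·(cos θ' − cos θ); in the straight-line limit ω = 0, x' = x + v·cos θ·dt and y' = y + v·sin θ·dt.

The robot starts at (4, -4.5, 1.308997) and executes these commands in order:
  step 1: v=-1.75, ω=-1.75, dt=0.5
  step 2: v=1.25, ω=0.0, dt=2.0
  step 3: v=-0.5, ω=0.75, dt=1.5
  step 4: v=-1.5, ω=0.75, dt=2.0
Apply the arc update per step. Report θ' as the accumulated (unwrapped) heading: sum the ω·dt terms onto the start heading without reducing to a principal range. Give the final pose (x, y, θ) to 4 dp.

step 1: θ'=0.4340 (R=1.0000) → pose (3.4546, -5.1485, 0.4340)
step 2: θ'=0.4340 (straight) → pose (5.7228, -4.0972, 0.4340)
step 3: θ'=1.5590 (R=-0.6667) → pose (5.3365, -4.6942, 1.5590)
step 4: θ'=3.0590 (R=-2.0000) → pose (7.1714, -6.7110, 3.0590)

(7.1714, -6.7110, 3.0590)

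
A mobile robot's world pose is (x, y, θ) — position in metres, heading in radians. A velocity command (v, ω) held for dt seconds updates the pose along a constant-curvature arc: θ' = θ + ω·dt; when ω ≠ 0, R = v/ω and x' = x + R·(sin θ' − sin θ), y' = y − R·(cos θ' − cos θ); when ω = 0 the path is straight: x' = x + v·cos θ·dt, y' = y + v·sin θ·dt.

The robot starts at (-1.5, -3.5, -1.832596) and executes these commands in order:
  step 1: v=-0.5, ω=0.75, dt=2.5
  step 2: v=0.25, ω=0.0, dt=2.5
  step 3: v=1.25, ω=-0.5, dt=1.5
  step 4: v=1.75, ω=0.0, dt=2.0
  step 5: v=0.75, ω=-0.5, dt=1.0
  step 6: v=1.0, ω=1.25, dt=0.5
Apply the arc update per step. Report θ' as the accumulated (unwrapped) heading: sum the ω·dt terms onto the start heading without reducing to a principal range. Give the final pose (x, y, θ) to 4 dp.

step 1: θ'=0.0424 (R=-0.6667) → pose (-2.1722, -2.6614, 0.0424)
step 2: θ'=0.0424 (straight) → pose (-1.5478, -2.6349, 0.0424)
step 3: θ'=-0.7076 (R=-2.5000) → pose (0.1832, -3.2328, -0.7076)
step 4: θ'=-0.7076 (straight) → pose (2.8430, -5.5079, -0.7076)
step 5: θ'=-1.2076 (R=-1.5000) → pose (3.2701, -6.1148, -1.2076)
step 6: θ'=-0.5826 (R=0.8000) → pose (3.5778, -6.4987, -0.5826)

(3.5778, -6.4987, -0.5826)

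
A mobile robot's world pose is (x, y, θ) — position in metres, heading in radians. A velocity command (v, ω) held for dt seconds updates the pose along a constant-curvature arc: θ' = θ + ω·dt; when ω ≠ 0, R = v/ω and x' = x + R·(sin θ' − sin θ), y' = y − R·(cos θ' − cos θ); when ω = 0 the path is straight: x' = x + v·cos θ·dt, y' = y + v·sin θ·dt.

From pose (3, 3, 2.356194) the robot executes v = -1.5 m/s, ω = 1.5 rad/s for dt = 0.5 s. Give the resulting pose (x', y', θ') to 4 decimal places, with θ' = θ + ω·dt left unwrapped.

θ' = 2.3562 + 1.5·0.5 = 3.1062
R = v/ω = -1.5/1.5 = -1.0000
x' = 3 + -1.0000·(sin 3.1062 − sin 2.3562) = 3.6717
y' = 3 − -1.0000·(cos 3.1062 − cos 2.3562) = 2.7077

(3.6717, 2.7077, 3.1062)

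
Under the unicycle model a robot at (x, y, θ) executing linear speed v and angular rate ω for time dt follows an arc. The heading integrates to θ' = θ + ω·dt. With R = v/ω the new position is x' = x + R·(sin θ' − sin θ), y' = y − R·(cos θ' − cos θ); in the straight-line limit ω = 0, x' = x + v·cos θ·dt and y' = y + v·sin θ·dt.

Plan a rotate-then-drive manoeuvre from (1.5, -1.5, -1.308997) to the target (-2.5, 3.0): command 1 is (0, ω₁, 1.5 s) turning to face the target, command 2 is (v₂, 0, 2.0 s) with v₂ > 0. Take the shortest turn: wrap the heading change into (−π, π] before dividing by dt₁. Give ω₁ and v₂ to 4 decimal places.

ω₁ = -1.7845, v₂ = 3.0104

heading to target = atan2(3−-1.5, -2.5−1.5) = 2.2974
Δθ = wrap(2.2974 − -1.3090) = -2.6767; ω₁ = Δθ/dt₁ = -1.7845
distance = √((-2.5−1.5)² + (3−-1.5)²) = 6.0208; v₂ = distance/dt₂ = 3.0104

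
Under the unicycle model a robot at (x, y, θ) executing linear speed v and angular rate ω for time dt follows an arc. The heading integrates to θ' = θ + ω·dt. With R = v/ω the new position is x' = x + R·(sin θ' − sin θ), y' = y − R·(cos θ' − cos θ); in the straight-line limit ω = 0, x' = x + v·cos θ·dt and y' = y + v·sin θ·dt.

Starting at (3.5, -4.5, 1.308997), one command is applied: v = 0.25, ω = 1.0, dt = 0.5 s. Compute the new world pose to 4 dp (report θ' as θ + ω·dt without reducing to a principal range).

(3.5015, -4.3763, 1.8090)

θ' = 1.3090 + 1.0·0.5 = 1.8090
R = v/ω = 0.25/1.0 = 0.2500
x' = 3.5 + 0.2500·(sin 1.8090 − sin 1.3090) = 3.5015
y' = -4.5 − 0.2500·(cos 1.8090 − cos 1.3090) = -4.3763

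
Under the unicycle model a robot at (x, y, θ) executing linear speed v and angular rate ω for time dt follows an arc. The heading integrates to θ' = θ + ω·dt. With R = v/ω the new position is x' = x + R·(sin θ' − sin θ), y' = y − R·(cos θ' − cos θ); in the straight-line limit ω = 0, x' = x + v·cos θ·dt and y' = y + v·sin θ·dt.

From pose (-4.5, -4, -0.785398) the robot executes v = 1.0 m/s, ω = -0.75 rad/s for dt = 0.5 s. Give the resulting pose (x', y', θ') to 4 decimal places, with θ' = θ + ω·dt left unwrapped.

θ' = -0.7854 + -0.75·0.5 = -1.1604
R = v/ω = 1.0/-0.75 = -1.3333
x' = -4.5 + -1.3333·(sin -1.1604 − sin -0.7854) = -4.2202
y' = -4 − -1.3333·(cos -1.1604 − cos -0.7854) = -4.4108

(-4.2202, -4.4108, -1.1604)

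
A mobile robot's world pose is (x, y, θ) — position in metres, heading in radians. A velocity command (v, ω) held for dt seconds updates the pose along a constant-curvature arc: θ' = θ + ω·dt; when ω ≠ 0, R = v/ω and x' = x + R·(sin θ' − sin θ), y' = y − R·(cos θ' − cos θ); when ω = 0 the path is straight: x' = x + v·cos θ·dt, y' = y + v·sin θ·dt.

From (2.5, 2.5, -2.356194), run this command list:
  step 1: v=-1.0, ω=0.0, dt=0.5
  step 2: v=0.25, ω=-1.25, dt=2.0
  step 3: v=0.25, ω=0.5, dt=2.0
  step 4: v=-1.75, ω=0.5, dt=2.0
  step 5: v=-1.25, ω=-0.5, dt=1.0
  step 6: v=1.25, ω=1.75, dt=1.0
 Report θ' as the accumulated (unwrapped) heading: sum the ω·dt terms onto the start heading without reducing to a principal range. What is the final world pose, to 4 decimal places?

step 1: θ'=-2.3562 (straight) → pose (2.8536, 2.8536, -2.3562)
step 2: θ'=-4.8562 (R=-0.2000) → pose (2.5142, 3.0236, -4.8562)
step 3: θ'=-3.8562 (R=0.5000) → pose (2.3470, 3.4730, -3.8562)
step 4: θ'=-2.8562 (R=-3.5000) → pose (5.6260, 2.7583, -2.8562)
step 5: θ'=-3.3562 (R=2.5000) → pose (6.8623, 2.8021, -3.3562)
step 6: θ'=-1.6062 (R=0.7143) → pose (5.9963, 2.1294, -1.6062)

(5.9963, 2.1294, -1.6062)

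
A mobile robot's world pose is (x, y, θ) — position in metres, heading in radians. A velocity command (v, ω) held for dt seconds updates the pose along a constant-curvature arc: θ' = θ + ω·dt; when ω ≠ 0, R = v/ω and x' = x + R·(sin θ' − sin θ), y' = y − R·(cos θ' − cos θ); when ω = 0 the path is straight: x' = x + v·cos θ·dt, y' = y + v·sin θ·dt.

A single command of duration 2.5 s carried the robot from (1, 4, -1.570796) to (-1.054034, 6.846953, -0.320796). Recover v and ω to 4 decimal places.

v = -1.5000, ω = 0.5000

Δθ = -0.320796 − -1.570796 = 1.250000
ω = Δθ/dt = 1.250000/2.5 = 0.5000
R = −Δy/(cos θ' − cos θ) = -3.0000
v = R·ω = -3.0000·0.5000 = -1.5000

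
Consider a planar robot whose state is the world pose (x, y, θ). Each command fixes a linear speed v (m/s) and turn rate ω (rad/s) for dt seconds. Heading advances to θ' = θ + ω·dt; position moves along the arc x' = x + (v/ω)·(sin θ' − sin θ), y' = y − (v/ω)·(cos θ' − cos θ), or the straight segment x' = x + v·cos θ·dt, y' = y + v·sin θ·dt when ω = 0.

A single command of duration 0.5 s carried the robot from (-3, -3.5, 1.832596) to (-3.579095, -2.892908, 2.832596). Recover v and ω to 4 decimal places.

v = 1.7500, ω = 2.0000

Δθ = 2.832596 − 1.832596 = 1.000000
ω = Δθ/dt = 1.000000/0.5 = 2.0000
R = −Δy/(cos θ' − cos θ) = 0.8750
v = R·ω = 0.8750·2.0000 = 1.7500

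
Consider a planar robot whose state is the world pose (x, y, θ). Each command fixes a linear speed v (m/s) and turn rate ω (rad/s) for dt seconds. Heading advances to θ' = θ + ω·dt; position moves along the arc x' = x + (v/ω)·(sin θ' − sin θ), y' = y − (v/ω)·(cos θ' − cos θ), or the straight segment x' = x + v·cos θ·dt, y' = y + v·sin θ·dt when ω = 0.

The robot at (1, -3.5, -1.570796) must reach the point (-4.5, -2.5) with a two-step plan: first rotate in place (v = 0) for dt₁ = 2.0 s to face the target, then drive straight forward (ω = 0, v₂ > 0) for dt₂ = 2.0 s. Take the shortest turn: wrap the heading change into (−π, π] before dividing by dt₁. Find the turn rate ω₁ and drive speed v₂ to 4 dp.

ω₁ = -0.8753, v₂ = 2.7951

heading to target = atan2(-2.5−-3.5, -4.5−1) = 2.9617
Δθ = wrap(2.9617 − -1.5708) = -1.7507; ω₁ = Δθ/dt₁ = -0.8753
distance = √((-4.5−1)² + (-2.5−-3.5)²) = 5.5902; v₂ = distance/dt₂ = 2.7951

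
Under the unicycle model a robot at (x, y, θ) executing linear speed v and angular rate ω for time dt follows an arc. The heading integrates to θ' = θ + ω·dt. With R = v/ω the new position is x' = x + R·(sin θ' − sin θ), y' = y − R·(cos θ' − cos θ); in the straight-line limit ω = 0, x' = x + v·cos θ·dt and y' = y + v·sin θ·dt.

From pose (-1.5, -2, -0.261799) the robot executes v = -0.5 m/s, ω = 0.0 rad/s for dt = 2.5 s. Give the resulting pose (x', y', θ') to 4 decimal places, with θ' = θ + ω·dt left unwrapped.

θ' = -0.2618 + 0.0·2.5 = -0.2618
ω = 0 → straight: x' = -1.5 + -0.5·cos(-0.2618)·2.5 = -2.7074
y' = -2 + -0.5·sin(-0.2618)·2.5 = -1.6765

(-2.7074, -1.6765, -0.2618)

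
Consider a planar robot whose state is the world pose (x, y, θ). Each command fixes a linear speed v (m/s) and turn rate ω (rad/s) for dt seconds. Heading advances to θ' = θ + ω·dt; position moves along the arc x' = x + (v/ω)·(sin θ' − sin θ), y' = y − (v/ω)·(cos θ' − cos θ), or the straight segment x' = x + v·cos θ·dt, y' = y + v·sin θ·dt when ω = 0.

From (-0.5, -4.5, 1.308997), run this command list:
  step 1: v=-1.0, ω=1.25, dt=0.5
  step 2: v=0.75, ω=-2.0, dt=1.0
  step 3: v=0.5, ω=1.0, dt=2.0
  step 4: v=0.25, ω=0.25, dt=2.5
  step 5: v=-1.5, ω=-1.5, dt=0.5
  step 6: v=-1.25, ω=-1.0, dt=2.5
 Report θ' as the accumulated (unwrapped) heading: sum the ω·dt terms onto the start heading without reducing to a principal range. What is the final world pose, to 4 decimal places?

(-1.5738, -5.1848, -0.6910)

step 1: θ'=1.9340 (R=-0.8000) → pose (-0.4751, -4.9913, 1.9340)
step 2: θ'=-0.0660 (R=-0.3750) → pose (-0.0998, -4.4839, -0.0660)
step 3: θ'=1.9340 (R=0.5000) → pose (0.4006, -3.8073, 1.9340)
step 4: θ'=2.5590 (R=1.0000) → pose (0.0160, -3.3275, 2.5590)
step 5: θ'=1.8090 (R=1.0000) → pose (0.4376, -3.9266, 1.8090)
step 6: θ'=-0.6910 (R=1.2500) → pose (-1.5738, -5.1848, -0.6910)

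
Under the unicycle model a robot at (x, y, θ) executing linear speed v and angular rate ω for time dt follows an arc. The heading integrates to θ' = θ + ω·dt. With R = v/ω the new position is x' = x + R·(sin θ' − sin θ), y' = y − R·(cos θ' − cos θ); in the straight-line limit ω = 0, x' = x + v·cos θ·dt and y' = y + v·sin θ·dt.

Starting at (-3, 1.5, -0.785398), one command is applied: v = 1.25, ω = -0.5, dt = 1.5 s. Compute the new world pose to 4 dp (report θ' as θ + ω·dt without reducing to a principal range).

(-2.2693, -0.1793, -1.5354)

θ' = -0.7854 + -0.5·1.5 = -1.5354
R = v/ω = 1.25/-0.5 = -2.5000
x' = -3 + -2.5000·(sin -1.5354 − sin -0.7854) = -2.2693
y' = 1.5 − -2.5000·(cos -1.5354 − cos -0.7854) = -0.1793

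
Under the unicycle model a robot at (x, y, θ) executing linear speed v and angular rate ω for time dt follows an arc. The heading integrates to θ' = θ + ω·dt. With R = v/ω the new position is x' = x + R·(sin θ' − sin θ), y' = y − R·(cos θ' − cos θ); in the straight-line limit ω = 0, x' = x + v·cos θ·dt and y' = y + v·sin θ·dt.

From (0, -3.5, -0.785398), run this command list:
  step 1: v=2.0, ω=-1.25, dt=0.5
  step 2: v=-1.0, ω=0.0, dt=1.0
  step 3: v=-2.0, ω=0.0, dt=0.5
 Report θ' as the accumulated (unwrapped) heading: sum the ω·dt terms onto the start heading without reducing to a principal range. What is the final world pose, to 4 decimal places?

step 1: θ'=-1.4104 (R=-1.6000) → pose (0.4481, -4.3758, -1.4104)
step 2: θ'=-1.4104 (straight) → pose (0.2884, -3.3887, -1.4104)
step 3: θ'=-1.4104 (straight) → pose (0.1287, -2.4015, -1.4104)

(0.1287, -2.4015, -1.4104)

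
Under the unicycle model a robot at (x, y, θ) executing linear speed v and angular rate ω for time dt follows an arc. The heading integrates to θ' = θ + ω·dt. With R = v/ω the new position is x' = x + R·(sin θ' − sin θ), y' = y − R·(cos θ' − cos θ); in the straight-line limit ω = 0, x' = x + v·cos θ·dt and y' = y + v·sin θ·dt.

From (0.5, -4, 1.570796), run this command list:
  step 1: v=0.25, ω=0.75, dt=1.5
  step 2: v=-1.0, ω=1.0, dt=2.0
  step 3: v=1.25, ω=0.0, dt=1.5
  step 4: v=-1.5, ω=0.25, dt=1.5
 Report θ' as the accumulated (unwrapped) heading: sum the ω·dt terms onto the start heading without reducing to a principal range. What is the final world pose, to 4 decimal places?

step 1: θ'=2.6958 (R=0.3333) → pose (0.3104, -3.6992, 2.6958)
step 2: θ'=4.6958 (R=-1.0000) → pose (1.7414, -2.8136, 4.6958)
step 3: θ'=4.6958 (straight) → pose (1.7103, -4.6883, 4.6958)
step 4: θ'=5.0708 (R=-6.0000) → pose (1.3299, -2.4841, 5.0708)

(1.3299, -2.4841, 5.0708)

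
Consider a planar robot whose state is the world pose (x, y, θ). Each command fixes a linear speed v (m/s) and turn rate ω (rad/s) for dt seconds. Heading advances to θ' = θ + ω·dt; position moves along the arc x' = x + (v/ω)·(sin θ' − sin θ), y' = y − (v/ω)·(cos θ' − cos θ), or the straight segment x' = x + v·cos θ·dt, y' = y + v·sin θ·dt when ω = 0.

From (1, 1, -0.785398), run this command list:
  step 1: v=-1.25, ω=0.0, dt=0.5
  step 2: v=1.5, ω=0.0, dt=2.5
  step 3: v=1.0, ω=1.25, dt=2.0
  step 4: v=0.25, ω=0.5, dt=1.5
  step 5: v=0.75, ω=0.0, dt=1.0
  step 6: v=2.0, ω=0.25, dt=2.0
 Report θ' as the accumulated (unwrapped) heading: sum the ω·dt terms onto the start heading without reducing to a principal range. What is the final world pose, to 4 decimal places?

(0.1979, 1.8979, 2.9646)

step 1: θ'=-0.7854 (straight) → pose (0.5581, 1.4419, -0.7854)
step 2: θ'=-0.7854 (straight) → pose (3.2097, -1.2097, -0.7854)
step 3: θ'=1.7146 (R=0.8000) → pose (4.5671, -0.5294, 1.7146)
step 4: θ'=2.4646 (R=0.5000) → pose (4.3855, -0.2113, 2.4646)
step 5: θ'=2.4646 (straight) → pose (3.8009, 0.2585, 2.4646)
step 6: θ'=2.9646 (R=8.0000) → pose (0.1979, 1.8979, 2.9646)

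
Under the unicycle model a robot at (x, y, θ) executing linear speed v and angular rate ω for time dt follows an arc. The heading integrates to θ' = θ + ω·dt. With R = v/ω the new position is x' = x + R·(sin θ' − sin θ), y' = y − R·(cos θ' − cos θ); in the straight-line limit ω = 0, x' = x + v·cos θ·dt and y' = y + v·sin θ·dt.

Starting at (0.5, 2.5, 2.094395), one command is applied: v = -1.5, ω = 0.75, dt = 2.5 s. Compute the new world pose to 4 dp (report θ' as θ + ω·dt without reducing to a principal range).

θ' = 2.0944 + 0.75·2.5 = 3.9694
R = v/ω = -1.5/0.75 = -2.0000
x' = 0.5 + -2.0000·(sin 3.9694 − sin 2.0944) = 3.7049
y' = 2.5 − -2.0000·(cos 3.9694 − cos 2.0944) = 2.1470

(3.7049, 2.1470, 3.9694)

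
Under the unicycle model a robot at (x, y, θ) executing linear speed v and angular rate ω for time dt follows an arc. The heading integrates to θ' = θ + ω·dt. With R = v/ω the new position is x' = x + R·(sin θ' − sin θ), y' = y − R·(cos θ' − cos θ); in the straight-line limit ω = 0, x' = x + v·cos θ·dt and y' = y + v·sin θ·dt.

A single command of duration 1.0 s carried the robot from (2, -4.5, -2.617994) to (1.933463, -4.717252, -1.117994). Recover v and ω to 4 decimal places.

v = 0.2500, ω = 1.5000

Δθ = -1.117994 − -2.617994 = 1.500000
ω = Δθ/dt = 1.500000/1.0 = 1.5000
R = −Δy/(cos θ' − cos θ) = 0.1667
v = R·ω = 0.1667·1.5000 = 0.2500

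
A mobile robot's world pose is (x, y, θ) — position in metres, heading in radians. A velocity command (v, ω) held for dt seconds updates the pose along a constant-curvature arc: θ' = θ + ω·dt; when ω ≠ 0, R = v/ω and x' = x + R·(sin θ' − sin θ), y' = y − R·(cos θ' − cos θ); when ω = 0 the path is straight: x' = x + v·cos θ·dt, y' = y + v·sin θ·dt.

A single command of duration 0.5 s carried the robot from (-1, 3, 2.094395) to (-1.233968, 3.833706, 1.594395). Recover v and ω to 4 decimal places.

v = 1.7500, ω = -1.0000

Δθ = 1.594395 − 2.094395 = -0.500000
ω = Δθ/dt = -0.500000/0.5 = -1.0000
R = −Δy/(cos θ' − cos θ) = -1.7500
v = R·ω = -1.7500·-1.0000 = 1.7500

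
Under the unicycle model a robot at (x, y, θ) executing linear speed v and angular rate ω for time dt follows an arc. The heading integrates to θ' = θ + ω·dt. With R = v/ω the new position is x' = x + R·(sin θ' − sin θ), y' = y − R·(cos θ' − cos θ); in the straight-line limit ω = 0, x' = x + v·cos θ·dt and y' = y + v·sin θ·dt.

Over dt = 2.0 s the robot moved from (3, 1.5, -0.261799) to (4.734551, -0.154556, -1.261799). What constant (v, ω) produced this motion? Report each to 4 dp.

Δθ = -1.261799 − -0.261799 = -1.000000
ω = Δθ/dt = -1.000000/2.0 = -0.5000
R = Δx/(sin θ' − sin θ) = -2.5000
v = R·ω = -2.5000·-0.5000 = 1.2500

v = 1.2500, ω = -0.5000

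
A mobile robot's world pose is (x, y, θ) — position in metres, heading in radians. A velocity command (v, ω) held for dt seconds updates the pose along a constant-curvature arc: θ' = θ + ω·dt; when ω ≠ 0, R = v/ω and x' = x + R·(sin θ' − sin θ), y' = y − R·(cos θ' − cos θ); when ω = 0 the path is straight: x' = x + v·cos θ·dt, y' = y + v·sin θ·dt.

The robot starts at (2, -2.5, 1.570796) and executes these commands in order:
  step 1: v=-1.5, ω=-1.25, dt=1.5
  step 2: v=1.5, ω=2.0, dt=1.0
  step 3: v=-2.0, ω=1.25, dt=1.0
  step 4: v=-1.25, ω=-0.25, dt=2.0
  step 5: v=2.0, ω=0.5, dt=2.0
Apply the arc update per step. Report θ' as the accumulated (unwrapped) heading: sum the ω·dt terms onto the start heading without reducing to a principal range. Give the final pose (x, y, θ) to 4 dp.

step 1: θ'=-0.3042 (R=1.2000) → pose (0.4406, -3.6449, -0.3042)
step 2: θ'=1.6958 (R=0.7500) → pose (1.4094, -2.8358, 1.6958)
step 3: θ'=2.9458 (R=-1.6000) → pose (2.6856, -4.2058, 2.9458)
step 4: θ'=2.4458 (R=5.0000) → pose (4.9178, -5.2725, 2.4458)
step 5: θ'=3.4458 (R=4.0000) → pose (1.1557, -4.5264, 3.4458)

(1.1557, -4.5264, 3.4458)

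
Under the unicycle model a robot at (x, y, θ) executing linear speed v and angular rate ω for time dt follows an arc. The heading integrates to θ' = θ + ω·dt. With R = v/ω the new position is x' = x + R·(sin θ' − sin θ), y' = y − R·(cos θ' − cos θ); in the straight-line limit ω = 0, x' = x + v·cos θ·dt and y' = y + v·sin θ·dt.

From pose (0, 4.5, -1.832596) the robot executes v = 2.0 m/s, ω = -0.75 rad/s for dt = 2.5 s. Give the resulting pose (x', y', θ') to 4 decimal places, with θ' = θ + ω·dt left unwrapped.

θ' = -1.8326 + -0.75·2.5 = -3.7076
R = v/ω = 2.0/-0.75 = -2.6667
x' = 0 + -2.6667·(sin -3.7076 − sin -1.8326) = -4.0058
y' = 4.5 − -2.6667·(cos -3.7076 − cos -1.8326) = 2.9394

(-4.0058, 2.9394, -3.7076)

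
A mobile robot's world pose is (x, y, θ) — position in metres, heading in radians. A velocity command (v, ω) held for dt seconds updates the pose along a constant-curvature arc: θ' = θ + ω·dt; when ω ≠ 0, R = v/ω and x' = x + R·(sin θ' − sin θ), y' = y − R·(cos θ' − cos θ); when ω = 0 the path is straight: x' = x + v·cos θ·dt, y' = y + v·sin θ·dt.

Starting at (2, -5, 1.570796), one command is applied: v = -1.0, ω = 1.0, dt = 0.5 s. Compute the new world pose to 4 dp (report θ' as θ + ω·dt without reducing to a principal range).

θ' = 1.5708 + 1.0·0.5 = 2.0708
R = v/ω = -1.0/1.0 = -1.0000
x' = 2 + -1.0000·(sin 2.0708 − sin 1.5708) = 2.1224
y' = -5 − -1.0000·(cos 2.0708 − cos 1.5708) = -5.4794

(2.1224, -5.4794, 2.0708)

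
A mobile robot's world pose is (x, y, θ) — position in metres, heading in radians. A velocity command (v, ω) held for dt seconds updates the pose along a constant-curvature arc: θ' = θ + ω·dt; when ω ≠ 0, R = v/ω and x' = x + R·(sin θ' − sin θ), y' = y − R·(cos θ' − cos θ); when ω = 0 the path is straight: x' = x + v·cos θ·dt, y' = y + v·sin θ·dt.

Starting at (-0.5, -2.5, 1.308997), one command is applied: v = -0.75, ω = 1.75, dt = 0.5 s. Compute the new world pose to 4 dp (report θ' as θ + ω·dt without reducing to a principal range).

θ' = 1.3090 + 1.75·0.5 = 2.1840
R = v/ω = -0.75/1.75 = -0.4286
x' = -0.5 + -0.4286·(sin 2.1840 − sin 1.3090) = -0.4365
y' = -2.5 − -0.4286·(cos 2.1840 − cos 1.3090) = -2.8576

(-0.4365, -2.8576, 2.1840)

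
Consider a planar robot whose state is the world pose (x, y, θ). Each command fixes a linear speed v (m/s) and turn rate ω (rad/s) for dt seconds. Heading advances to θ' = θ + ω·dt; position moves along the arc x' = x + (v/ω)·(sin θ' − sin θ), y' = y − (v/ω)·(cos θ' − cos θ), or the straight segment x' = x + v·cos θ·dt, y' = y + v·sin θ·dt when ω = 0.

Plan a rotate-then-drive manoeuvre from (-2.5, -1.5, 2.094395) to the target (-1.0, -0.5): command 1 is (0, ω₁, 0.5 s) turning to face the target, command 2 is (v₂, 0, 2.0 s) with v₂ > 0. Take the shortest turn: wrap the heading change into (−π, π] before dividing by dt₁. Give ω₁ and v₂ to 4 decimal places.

heading to target = atan2(-0.5−-1.5, -1−-2.5) = 0.5880
Δθ = wrap(0.5880 − 2.0944) = -1.5064; ω₁ = Δθ/dt₁ = -3.0128
distance = √((-1−-2.5)² + (-0.5−-1.5)²) = 1.8028; v₂ = distance/dt₂ = 0.9014

ω₁ = -3.0128, v₂ = 0.9014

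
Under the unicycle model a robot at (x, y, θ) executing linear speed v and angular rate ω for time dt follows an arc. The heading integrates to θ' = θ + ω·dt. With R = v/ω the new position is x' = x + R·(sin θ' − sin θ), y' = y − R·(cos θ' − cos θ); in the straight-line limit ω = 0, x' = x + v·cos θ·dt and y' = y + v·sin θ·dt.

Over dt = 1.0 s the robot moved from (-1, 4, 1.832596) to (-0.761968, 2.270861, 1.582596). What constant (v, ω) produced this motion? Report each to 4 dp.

Δθ = 1.582596 − 1.832596 = -0.250000
ω = Δθ/dt = -0.250000/1.0 = -0.2500
R = −Δy/(cos θ' − cos θ) = 7.0000
v = R·ω = 7.0000·-0.2500 = -1.7500

v = -1.7500, ω = -0.2500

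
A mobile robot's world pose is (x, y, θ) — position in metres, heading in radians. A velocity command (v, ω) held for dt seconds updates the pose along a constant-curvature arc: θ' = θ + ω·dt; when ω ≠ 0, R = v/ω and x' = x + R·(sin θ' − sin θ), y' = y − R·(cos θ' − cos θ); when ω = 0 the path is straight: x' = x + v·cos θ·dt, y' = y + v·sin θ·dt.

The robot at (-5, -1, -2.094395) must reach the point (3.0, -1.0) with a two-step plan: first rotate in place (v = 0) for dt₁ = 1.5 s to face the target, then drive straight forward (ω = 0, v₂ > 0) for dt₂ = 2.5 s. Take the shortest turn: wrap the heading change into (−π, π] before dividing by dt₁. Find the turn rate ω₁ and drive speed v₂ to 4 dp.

ω₁ = 1.3963, v₂ = 3.2000

heading to target = atan2(-1−-1, 3−-5) = 0.0000
Δθ = wrap(0.0000 − -2.0944) = 2.0944; ω₁ = Δθ/dt₁ = 1.3963
distance = √((3−-5)² + (-1−-1)²) = 8.0000; v₂ = distance/dt₂ = 3.2000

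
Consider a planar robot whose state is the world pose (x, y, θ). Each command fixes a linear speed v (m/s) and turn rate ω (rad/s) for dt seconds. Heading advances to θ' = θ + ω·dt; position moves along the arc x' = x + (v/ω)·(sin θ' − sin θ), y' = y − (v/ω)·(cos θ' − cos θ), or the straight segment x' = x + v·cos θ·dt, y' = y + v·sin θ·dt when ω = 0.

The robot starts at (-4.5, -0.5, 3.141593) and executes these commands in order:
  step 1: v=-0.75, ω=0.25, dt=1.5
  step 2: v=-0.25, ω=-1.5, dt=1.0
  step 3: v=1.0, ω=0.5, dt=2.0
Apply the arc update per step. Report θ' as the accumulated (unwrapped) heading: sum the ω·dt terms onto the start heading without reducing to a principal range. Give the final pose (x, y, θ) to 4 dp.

step 1: θ'=3.5166 (R=-3.0000) → pose (-3.4012, -0.2915, 3.5166)
step 2: θ'=2.0166 (R=0.1667) → pose (-3.1898, -0.3747, 2.0166)
step 3: θ'=3.0166 (R=2.0000) → pose (-4.7449, 0.7473, 3.0166)

(-4.7449, 0.7473, 3.0166)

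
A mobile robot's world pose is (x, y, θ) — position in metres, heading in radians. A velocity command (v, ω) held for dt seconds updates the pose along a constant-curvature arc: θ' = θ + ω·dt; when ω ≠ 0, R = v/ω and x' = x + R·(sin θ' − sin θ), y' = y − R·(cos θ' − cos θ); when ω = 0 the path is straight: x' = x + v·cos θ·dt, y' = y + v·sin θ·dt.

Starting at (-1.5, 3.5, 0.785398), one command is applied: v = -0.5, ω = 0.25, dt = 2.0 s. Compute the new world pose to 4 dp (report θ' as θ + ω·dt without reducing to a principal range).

(-2.0049, 2.6489, 1.2854)

θ' = 0.7854 + 0.25·2.0 = 1.2854
R = v/ω = -0.5/0.25 = -2.0000
x' = -1.5 + -2.0000·(sin 1.2854 − sin 0.7854) = -2.0049
y' = 3.5 − -2.0000·(cos 1.2854 − cos 0.7854) = 2.6489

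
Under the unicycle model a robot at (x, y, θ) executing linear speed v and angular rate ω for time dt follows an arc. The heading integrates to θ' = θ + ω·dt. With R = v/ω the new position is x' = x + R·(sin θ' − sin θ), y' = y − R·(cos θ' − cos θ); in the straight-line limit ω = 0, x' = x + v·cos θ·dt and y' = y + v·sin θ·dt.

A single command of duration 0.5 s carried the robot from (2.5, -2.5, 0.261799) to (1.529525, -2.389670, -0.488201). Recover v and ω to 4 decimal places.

v = -2.0000, ω = -1.5000

Δθ = -0.488201 − 0.261799 = -0.750000
ω = Δθ/dt = -0.750000/0.5 = -1.5000
R = Δx/(sin θ' − sin θ) = 1.3333
v = R·ω = 1.3333·-1.5000 = -2.0000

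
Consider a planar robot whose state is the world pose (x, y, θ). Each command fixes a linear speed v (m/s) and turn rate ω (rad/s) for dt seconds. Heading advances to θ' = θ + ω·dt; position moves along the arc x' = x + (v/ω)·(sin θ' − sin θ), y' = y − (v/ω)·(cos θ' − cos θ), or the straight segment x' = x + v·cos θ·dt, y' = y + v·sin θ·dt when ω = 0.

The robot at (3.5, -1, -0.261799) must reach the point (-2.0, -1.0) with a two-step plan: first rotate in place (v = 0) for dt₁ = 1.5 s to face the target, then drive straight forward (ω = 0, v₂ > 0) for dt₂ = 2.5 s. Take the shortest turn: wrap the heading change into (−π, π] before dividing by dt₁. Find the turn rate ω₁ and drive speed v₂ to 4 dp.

ω₁ = -1.9199, v₂ = 2.2000

heading to target = atan2(-1−-1, -2−3.5) = 3.1416
Δθ = wrap(3.1416 − -0.2618) = -2.8798; ω₁ = Δθ/dt₁ = -1.9199
distance = √((-2−3.5)² + (-1−-1)²) = 5.5000; v₂ = distance/dt₂ = 2.2000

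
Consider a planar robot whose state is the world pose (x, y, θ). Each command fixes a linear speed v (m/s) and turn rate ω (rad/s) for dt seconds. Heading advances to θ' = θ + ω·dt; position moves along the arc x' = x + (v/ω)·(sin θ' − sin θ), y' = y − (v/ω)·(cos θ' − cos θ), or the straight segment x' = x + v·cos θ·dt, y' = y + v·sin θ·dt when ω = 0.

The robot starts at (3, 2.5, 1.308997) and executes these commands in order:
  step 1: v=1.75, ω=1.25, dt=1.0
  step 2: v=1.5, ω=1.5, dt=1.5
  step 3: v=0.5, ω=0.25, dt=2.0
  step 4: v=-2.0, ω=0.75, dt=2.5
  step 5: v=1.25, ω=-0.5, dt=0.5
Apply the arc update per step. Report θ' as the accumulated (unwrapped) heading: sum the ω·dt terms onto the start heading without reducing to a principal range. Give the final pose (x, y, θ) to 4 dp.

step 1: θ'=2.5590 (R=1.4000) → pose (2.4180, 4.0314, 2.5590)
step 2: θ'=4.8090 (R=1.0000) → pose (0.8724, 3.0999, 4.8090)
step 3: θ'=5.3090 (R=2.0000) → pose (1.2086, 2.1691, 5.3090)
step 4: θ'=7.1840 (R=-2.6667) → pose (-3.0876, 2.3268, 7.1840)
step 5: θ'=6.9340 (R=-2.5000) → pose (-2.6426, 2.7634, 6.9340)

(-2.6426, 2.7634, 6.9340)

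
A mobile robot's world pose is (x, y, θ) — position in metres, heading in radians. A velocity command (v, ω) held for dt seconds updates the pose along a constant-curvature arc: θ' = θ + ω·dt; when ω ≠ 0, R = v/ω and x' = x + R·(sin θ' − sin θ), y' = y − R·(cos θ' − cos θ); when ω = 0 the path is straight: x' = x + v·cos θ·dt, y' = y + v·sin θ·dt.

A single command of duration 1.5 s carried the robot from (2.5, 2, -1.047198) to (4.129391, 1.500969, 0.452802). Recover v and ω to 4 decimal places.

v = 1.2500, ω = 1.0000

Δθ = 0.452802 − -1.047198 = 1.500000
ω = Δθ/dt = 1.500000/1.5 = 1.0000
R = Δx/(sin θ' − sin θ) = 1.2500
v = R·ω = 1.2500·1.0000 = 1.2500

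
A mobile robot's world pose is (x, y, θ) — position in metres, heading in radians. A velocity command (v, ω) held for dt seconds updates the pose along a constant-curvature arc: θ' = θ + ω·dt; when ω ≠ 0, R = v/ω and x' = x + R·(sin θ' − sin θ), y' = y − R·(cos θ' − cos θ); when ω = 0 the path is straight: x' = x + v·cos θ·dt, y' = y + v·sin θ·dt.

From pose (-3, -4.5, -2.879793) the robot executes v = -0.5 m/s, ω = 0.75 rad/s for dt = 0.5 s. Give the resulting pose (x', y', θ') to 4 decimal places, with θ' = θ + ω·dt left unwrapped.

θ' = -2.8798 + 0.75·0.5 = -2.5048
R = v/ω = -0.5/0.75 = -0.6667
x' = -3 + -0.6667·(sin -2.5048 − sin -2.8798) = -2.7761
y' = -4.5 − -0.6667·(cos -2.5048 − cos -2.8798) = -4.3921

(-2.7761, -4.3921, -2.5048)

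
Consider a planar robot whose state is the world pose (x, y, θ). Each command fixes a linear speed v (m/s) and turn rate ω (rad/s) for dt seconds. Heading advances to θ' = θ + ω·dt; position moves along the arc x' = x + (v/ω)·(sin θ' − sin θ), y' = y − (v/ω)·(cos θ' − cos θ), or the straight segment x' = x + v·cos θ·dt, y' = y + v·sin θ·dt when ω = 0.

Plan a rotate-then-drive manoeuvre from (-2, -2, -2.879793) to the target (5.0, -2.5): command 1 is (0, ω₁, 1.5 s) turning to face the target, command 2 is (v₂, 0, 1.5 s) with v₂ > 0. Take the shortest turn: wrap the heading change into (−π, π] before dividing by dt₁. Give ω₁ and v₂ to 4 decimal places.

heading to target = atan2(-2.5−-2, 5−-2) = -0.0713
Δθ = wrap(-0.0713 − -2.8798) = 2.8085; ω₁ = Δθ/dt₁ = 1.8723
distance = √((5−-2)² + (-2.5−-2)²) = 7.0178; v₂ = distance/dt₂ = 4.6786

ω₁ = 1.8723, v₂ = 4.6786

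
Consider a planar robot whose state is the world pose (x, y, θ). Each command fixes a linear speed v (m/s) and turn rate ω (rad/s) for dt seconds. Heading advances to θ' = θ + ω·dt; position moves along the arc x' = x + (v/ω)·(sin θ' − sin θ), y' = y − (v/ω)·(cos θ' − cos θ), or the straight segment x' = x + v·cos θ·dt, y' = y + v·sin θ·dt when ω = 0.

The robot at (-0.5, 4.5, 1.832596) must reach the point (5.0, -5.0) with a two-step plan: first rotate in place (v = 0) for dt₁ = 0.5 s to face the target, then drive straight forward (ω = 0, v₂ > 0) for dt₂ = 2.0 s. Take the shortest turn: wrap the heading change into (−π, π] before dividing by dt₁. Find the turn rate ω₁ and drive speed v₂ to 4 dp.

heading to target = atan2(-5−4.5, 5−-0.5) = -1.0460
Δθ = wrap(-1.0460 − 1.8326) = -2.8786; ω₁ = Δθ/dt₁ = -5.7572
distance = √((5−-0.5)² + (-5−4.5)²) = 10.9772; v₂ = distance/dt₂ = 5.4886

ω₁ = -5.7572, v₂ = 5.4886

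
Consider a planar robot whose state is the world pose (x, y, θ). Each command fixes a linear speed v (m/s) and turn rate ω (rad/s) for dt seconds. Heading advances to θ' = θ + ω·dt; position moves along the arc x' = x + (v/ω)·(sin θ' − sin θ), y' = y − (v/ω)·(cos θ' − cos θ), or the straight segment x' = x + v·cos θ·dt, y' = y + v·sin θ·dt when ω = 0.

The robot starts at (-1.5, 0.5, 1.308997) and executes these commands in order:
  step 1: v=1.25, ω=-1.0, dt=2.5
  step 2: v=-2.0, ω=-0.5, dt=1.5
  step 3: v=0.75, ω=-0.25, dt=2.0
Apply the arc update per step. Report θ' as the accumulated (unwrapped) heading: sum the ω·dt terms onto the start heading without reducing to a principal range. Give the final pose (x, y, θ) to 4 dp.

(-0.0085, 2.3621, -2.4410)

step 1: θ'=-1.1910 (R=-1.2500) → pose (0.8683, 0.6399, -1.1910)
step 2: θ'=-1.9410 (R=4.0000) → pose (0.8543, 3.5700, -1.9410)
step 3: θ'=-2.4410 (R=-3.0000) → pose (-0.0085, 2.3621, -2.4410)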